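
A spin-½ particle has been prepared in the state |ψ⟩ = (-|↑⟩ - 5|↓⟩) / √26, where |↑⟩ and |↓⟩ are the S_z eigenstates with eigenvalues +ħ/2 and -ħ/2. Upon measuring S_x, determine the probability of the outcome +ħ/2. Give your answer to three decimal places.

0.692

|+x⟩ = (|↑⟩ + |↓⟩)/√2, so ⟨+x|ψ⟩ = (-6) / (√2·√26).
P = |-6|² / 52 = 36/52.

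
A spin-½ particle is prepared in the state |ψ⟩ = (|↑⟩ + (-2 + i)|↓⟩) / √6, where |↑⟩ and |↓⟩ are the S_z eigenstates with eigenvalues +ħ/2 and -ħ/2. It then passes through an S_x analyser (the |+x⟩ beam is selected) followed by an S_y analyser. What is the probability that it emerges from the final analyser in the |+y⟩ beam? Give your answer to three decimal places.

0.083

First analyser (S_x): P(|+x⟩) = |⟨+x|ψ⟩|² = 2/12.
After stage 1 the state is |+x⟩; P(|+y⟩) = |⟨+y|+x⟩|² = 1/2.
Joint probability = 2/12 × 1/2 = 0.083.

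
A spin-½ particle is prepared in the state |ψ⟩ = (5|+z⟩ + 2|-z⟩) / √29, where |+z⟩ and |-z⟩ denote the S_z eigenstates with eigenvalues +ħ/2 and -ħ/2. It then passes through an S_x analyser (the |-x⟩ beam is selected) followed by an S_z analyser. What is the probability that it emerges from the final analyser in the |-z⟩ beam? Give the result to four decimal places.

First analyser (S_x): P(|-x⟩) = |⟨-x|ψ⟩|² = 9/58.
After stage 1 the state is |-x⟩; P(|-z⟩) = |⟨-z|-x⟩|² = 1/2.
Joint probability = 9/58 × 1/2 = 0.0776.

0.0776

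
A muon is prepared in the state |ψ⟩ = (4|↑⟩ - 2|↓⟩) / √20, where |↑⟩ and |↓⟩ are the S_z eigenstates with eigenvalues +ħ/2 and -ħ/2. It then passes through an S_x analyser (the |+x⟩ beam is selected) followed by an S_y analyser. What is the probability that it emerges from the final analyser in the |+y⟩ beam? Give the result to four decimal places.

First analyser (S_x): P(|+x⟩) = |⟨+x|ψ⟩|² = 4/40.
After stage 1 the state is |+x⟩; P(|+y⟩) = |⟨+y|+x⟩|² = 1/2.
Joint probability = 4/40 × 1/2 = 0.0500.

0.0500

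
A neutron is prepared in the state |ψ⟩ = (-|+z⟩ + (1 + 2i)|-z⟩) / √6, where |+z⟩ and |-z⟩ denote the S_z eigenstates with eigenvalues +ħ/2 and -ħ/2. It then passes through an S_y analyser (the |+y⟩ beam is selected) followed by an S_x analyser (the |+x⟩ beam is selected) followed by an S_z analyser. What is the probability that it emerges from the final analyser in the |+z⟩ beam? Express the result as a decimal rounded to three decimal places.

First analyser (S_y): P(|+y⟩) = |⟨+y|ψ⟩|² = 2/12.
After stage 1 the state is |+y⟩; P(|+x⟩) = |⟨+x|+y⟩|² = 1/2.
After stage 2 the state is |+x⟩; P(|+z⟩) = |⟨+z|+x⟩|² = 1/2.
Joint probability = 2/12 × 1/2 × 1/2 = 0.042.

0.042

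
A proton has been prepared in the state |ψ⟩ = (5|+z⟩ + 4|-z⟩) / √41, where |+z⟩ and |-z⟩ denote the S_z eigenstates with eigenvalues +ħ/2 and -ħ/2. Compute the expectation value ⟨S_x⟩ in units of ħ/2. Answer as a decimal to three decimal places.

0.976

⟨σ_x⟩ = 2 Re(a* b)/(|a|²+|b|²) with a = 5, b = 4.
a* b = 20, so ⟨σ_x⟩ = 40/41.
⟨S_x⟩ = (ħ/2)·⟨σ_x⟩.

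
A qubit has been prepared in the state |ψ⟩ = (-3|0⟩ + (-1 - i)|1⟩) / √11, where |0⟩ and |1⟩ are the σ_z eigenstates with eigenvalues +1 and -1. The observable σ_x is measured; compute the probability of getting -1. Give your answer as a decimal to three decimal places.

0.227

|-x⟩ = (|0⟩ - |1⟩)/√2, so ⟨-x|ψ⟩ = (-2 + i) / (√2·√11).
P = |-2 + i|² / 22 = 5/22.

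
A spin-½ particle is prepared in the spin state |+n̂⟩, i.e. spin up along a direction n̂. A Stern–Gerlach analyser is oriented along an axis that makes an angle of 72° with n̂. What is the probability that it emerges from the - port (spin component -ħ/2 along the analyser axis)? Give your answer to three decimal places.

For spin-½, the probability of finding spin-up along an axis at angle θ to the initial spin direction is cos²(θ/2); spin-down is sin²(θ/2).
θ = 72°, so P = sin²(36°) ≈ 0.345.

0.345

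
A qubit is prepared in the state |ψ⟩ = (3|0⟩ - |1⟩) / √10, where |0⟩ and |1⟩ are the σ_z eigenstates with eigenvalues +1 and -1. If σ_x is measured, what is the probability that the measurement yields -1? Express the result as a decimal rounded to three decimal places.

0.800

|-x⟩ = (|0⟩ - |1⟩)/√2, so ⟨-x|ψ⟩ = (4) / (√2·√10).
P = |4|² / 20 = 16/20.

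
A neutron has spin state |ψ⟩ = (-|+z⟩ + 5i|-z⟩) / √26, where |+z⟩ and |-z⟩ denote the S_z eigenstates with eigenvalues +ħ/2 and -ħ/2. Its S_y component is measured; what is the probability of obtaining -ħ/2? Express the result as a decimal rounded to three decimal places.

|-y⟩ = (|+z⟩ - i|-z⟩)/√2, so ⟨-y|ψ⟩ = (-6) / (√2·√26).
P = |-6|² / 52 = 36/52.

0.692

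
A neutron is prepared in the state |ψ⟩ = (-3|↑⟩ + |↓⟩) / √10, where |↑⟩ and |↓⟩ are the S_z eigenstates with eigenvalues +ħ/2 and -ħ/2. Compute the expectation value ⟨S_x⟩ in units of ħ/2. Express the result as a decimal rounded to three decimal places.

⟨σ_x⟩ = 2 Re(a* b)/(|a|²+|b|²) with a = -3, b = 1.
a* b = -3, so ⟨σ_x⟩ = -6/10.
⟨S_x⟩ = (ħ/2)·⟨σ_x⟩.

-0.600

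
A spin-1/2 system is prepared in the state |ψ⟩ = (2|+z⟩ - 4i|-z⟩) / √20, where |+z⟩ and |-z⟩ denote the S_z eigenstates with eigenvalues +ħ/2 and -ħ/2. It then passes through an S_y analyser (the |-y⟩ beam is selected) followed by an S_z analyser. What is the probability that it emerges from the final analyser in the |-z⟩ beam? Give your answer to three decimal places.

0.450

First analyser (S_y): P(|-y⟩) = |⟨-y|ψ⟩|² = 36/40.
After stage 1 the state is |-y⟩; P(|-z⟩) = |⟨-z|-y⟩|² = 1/2.
Joint probability = 36/40 × 1/2 = 0.450.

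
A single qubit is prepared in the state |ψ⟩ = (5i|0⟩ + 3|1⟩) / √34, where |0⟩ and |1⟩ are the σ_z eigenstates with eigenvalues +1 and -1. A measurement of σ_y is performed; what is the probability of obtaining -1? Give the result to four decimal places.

0.9412

|-y⟩ = (|0⟩ - i|1⟩)/√2, so ⟨-y|ψ⟩ = (8i) / (√2·√34).
P = |8i|² / 68 = 64/68.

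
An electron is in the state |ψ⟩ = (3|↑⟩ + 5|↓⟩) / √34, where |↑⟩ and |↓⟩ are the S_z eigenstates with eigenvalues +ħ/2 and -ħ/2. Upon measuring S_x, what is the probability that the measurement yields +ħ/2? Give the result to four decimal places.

|+x⟩ = (|↑⟩ + |↓⟩)/√2, so ⟨+x|ψ⟩ = (8) / (√2·√34).
P = |8|² / 68 = 64/68.

0.9412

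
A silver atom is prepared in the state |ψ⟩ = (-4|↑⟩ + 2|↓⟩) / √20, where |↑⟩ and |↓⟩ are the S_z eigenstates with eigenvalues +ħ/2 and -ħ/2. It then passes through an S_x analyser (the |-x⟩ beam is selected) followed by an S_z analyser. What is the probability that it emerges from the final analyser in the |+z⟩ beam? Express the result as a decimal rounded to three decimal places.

First analyser (S_x): P(|-x⟩) = |⟨-x|ψ⟩|² = 36/40.
After stage 1 the state is |-x⟩; P(|+z⟩) = |⟨+z|-x⟩|² = 1/2.
Joint probability = 36/40 × 1/2 = 0.450.

0.450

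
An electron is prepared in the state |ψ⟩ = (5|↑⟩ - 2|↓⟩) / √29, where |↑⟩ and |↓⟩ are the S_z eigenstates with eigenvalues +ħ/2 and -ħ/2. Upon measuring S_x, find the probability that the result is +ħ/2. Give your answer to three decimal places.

|+x⟩ = (|↑⟩ + |↓⟩)/√2, so ⟨+x|ψ⟩ = (3) / (√2·√29).
P = |3|² / 58 = 9/58.

0.155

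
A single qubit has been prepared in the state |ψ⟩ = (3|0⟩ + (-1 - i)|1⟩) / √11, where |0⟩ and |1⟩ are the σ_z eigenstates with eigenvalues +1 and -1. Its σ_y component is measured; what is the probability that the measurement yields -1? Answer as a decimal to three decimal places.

0.773

|-y⟩ = (|0⟩ - i|1⟩)/√2, so ⟨-y|ψ⟩ = (4 - i) / (√2·√11).
P = |4 - i|² / 22 = 17/22.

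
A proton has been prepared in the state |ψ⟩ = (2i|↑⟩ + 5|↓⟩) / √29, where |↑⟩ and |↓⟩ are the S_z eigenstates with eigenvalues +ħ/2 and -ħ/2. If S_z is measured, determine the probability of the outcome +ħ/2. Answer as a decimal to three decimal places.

The +ħ/2 outcome corresponds to |↑⟩. Its amplitude in |ψ⟩ is 2i/√29.
P = |2i|² / 29 = 4/29.

0.138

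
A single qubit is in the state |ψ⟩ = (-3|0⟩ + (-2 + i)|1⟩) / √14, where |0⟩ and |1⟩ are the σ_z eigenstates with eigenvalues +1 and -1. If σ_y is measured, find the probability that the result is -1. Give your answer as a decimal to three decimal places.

0.714

|-y⟩ = (|0⟩ - i|1⟩)/√2, so ⟨-y|ψ⟩ = (-4 - 2i) / (√2·√14).
P = |-4 - 2i|² / 28 = 20/28.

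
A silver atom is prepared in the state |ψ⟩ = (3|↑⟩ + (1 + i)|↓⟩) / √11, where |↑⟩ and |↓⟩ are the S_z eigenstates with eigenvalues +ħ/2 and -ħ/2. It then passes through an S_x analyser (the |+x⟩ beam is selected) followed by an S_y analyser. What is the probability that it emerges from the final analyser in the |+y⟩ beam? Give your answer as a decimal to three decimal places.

0.386

First analyser (S_x): P(|+x⟩) = |⟨+x|ψ⟩|² = 17/22.
After stage 1 the state is |+x⟩; P(|+y⟩) = |⟨+y|+x⟩|² = 1/2.
Joint probability = 17/22 × 1/2 = 0.386.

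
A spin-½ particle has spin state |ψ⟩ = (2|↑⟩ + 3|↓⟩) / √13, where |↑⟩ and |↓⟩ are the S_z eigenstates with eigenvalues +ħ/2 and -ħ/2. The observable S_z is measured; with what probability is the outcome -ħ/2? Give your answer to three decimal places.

0.692

The -ħ/2 outcome corresponds to |↓⟩. Its amplitude in |ψ⟩ is 3/√13.
P = |3|² / 13 = 9/13.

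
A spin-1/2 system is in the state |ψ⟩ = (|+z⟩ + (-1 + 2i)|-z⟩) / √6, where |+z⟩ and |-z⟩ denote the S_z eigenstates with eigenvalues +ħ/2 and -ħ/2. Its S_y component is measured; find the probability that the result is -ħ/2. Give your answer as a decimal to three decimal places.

|-y⟩ = (|+z⟩ - i|-z⟩)/√2, so ⟨-y|ψ⟩ = (-1 - i) / (√2·√6).
P = |-1 - i|² / 12 = 2/12.

0.167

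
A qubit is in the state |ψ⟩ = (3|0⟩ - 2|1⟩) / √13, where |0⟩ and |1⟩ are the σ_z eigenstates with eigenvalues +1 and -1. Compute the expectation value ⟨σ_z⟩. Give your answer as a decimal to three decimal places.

0.385

⟨σ_z⟩ = |a|² - |b|² divided by |a|²+|b|², with a, b the |0⟩, |1⟩ amplitudes.
= (9 - 4)/13 = 5/13.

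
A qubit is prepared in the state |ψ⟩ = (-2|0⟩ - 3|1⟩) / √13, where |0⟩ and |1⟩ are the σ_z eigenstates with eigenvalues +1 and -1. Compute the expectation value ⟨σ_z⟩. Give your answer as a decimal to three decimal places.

-0.385

⟨σ_z⟩ = |a|² - |b|² divided by |a|²+|b|², with a, b the |0⟩, |1⟩ amplitudes.
= (4 - 9)/13 = -5/13.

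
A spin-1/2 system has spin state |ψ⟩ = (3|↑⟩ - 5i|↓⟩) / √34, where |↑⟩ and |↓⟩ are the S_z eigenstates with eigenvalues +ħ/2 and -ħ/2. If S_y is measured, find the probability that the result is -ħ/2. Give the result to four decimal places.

|-y⟩ = (|↑⟩ - i|↓⟩)/√2, so ⟨-y|ψ⟩ = (8) / (√2·√34).
P = |8|² / 68 = 64/68.

0.9412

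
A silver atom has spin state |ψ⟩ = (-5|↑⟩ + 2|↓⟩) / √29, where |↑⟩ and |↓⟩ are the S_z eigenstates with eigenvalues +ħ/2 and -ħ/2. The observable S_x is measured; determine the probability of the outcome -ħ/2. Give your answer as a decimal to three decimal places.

0.845

|-x⟩ = (|↑⟩ - |↓⟩)/√2, so ⟨-x|ψ⟩ = (-7) / (√2·√29).
P = |-7|² / 58 = 49/58.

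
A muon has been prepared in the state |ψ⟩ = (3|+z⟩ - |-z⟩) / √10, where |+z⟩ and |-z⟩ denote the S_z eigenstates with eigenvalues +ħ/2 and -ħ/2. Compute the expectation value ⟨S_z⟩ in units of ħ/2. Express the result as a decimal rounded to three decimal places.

⟨σ_z⟩ = |a|² - |b|² divided by |a|²+|b|², with a, b the |+z⟩, |-z⟩ amplitudes.
= (9 - 1)/10 = 8/10.
⟨S_z⟩ = (ħ/2)·⟨σ_z⟩.

0.800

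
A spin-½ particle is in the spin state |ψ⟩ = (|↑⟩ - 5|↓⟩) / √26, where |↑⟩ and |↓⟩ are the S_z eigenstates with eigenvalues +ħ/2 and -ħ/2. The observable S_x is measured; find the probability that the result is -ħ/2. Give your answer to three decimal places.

0.692

|-x⟩ = (|↑⟩ - |↓⟩)/√2, so ⟨-x|ψ⟩ = (6) / (√2·√26).
P = |6|² / 52 = 36/52.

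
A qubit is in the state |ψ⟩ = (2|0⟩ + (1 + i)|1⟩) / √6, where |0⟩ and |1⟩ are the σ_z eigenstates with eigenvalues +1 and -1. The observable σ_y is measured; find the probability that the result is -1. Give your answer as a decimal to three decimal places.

0.167

|-y⟩ = (|0⟩ - i|1⟩)/√2, so ⟨-y|ψ⟩ = (1 + i) / (√2·√6).
P = |1 + i|² / 12 = 2/12.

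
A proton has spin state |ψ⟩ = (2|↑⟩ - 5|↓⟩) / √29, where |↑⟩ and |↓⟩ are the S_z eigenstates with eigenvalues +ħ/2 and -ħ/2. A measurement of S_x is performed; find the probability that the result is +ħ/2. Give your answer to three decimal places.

0.155

|+x⟩ = (|↑⟩ + |↓⟩)/√2, so ⟨+x|ψ⟩ = (-3) / (√2·√29).
P = |-3|² / 58 = 9/58.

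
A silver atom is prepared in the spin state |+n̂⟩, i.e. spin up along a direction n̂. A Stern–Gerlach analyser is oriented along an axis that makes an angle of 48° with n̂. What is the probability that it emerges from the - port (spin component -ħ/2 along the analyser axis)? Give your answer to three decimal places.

For spin-½, the probability of finding spin-up along an axis at angle θ to the initial spin direction is cos²(θ/2); spin-down is sin²(θ/2).
θ = 48°, so P = sin²(24°) ≈ 0.165.

0.165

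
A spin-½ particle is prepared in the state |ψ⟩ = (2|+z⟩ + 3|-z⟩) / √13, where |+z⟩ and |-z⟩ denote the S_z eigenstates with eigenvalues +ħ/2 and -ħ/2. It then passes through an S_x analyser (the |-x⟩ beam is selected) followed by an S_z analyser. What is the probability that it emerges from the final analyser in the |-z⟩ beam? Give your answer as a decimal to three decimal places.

First analyser (S_x): P(|-x⟩) = |⟨-x|ψ⟩|² = 1/26.
After stage 1 the state is |-x⟩; P(|-z⟩) = |⟨-z|-x⟩|² = 1/2.
Joint probability = 1/26 × 1/2 = 0.019.

0.019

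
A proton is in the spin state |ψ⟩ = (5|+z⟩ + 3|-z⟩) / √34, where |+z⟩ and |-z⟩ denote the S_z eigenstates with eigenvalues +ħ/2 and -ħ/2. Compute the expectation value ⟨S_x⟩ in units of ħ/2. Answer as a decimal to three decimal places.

0.882

⟨σ_x⟩ = 2 Re(a* b)/(|a|²+|b|²) with a = 5, b = 3.
a* b = 15, so ⟨σ_x⟩ = 30/34.
⟨S_x⟩ = (ħ/2)·⟨σ_x⟩.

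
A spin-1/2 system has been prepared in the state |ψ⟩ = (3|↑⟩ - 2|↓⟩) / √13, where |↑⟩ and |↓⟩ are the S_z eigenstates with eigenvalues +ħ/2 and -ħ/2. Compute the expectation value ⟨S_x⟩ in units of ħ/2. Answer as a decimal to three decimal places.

⟨σ_x⟩ = 2 Re(a* b)/(|a|²+|b|²) with a = 3, b = -2.
a* b = -6, so ⟨σ_x⟩ = -12/13.
⟨S_x⟩ = (ħ/2)·⟨σ_x⟩.

-0.923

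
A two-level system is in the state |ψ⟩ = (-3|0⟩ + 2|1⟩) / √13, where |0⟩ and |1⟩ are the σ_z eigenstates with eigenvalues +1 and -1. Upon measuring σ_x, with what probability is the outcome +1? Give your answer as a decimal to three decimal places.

0.038

|+x⟩ = (|0⟩ + |1⟩)/√2, so ⟨+x|ψ⟩ = (-1) / (√2·√13).
P = |-1|² / 26 = 1/26.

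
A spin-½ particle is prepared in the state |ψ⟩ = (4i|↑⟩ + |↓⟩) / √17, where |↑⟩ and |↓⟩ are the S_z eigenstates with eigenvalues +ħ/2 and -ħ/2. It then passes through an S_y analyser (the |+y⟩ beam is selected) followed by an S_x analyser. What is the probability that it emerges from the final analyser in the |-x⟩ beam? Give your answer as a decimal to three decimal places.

0.132

First analyser (S_y): P(|+y⟩) = |⟨+y|ψ⟩|² = 9/34.
After stage 1 the state is |+y⟩; P(|-x⟩) = |⟨-x|+y⟩|² = 1/2.
Joint probability = 9/34 × 1/2 = 0.132.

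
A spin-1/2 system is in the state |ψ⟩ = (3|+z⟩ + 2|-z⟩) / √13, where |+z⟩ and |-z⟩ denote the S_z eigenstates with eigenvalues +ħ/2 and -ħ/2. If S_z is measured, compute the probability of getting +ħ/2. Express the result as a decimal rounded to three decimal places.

The +ħ/2 outcome corresponds to |+z⟩. Its amplitude in |ψ⟩ is 3/√13.
P = |3|² / 13 = 9/13.

0.692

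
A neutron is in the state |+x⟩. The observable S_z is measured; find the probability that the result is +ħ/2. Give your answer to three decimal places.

In the S_z basis, |+x⟩ = (|+z⟩ + |-z⟩)/√2 and |+z⟩ = |+z⟩.
|⟨+z|+x⟩|² = 1/2.

0.500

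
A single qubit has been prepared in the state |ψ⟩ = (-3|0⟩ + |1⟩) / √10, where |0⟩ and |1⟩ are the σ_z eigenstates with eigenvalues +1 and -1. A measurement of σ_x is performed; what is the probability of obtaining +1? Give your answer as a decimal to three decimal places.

0.200

|+x⟩ = (|0⟩ + |1⟩)/√2, so ⟨+x|ψ⟩ = (-2) / (√2·√10).
P = |-2|² / 20 = 4/20.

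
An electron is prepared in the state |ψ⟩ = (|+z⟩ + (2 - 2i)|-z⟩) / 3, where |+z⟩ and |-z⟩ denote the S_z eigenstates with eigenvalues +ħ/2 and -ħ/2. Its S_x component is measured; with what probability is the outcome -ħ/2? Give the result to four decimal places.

|-x⟩ = (|+z⟩ - |-z⟩)/√2, so ⟨-x|ψ⟩ = (-1 + 2i) / (√2·3).
P = |-1 + 2i|² / 18 = 5/18.

0.2778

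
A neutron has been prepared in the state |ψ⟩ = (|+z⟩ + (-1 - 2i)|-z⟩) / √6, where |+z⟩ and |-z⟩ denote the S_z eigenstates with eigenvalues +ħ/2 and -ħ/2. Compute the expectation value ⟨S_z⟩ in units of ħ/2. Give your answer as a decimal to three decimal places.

-0.667

⟨σ_z⟩ = |a|² - |b|² divided by |a|²+|b|², with a, b the |+z⟩, |-z⟩ amplitudes.
= (1 - 5)/6 = -4/6.
⟨S_z⟩ = (ħ/2)·⟨σ_z⟩.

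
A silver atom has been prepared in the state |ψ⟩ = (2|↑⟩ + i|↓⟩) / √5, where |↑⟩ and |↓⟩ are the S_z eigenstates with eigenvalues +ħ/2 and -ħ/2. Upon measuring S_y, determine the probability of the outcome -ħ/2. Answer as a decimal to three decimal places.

0.100

|-y⟩ = (|↑⟩ - i|↓⟩)/√2, so ⟨-y|ψ⟩ = (1) / (√2·√5).
P = |1|² / 10 = 1/10.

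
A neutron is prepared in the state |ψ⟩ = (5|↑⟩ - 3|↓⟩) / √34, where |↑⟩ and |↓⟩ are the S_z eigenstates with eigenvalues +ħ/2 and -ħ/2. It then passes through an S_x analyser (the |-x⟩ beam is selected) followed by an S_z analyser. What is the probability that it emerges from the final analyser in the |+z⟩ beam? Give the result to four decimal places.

0.4706

First analyser (S_x): P(|-x⟩) = |⟨-x|ψ⟩|² = 64/68.
After stage 1 the state is |-x⟩; P(|+z⟩) = |⟨+z|-x⟩|² = 1/2.
Joint probability = 64/68 × 1/2 = 0.4706.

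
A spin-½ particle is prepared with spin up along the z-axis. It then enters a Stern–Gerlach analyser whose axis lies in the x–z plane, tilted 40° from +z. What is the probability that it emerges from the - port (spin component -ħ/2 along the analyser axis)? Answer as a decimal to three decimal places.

For spin-½, the probability of finding spin-up along an axis at angle θ to the initial spin direction is cos²(θ/2); spin-down is sin²(θ/2).
θ = 40°, so P = sin²(20°) ≈ 0.117.

0.117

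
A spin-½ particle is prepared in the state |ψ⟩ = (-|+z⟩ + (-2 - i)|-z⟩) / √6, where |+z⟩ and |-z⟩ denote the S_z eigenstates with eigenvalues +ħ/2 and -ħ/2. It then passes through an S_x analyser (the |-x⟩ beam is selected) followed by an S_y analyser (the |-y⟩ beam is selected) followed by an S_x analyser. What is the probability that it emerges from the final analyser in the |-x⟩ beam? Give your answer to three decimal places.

First analyser (S_x): P(|-x⟩) = |⟨-x|ψ⟩|² = 2/12.
After stage 1 the state is |-x⟩; P(|-y⟩) = |⟨-y|-x⟩|² = 1/2.
After stage 2 the state is |-y⟩; P(|-x⟩) = |⟨-x|-y⟩|² = 1/2.
Joint probability = 2/12 × 1/2 × 1/2 = 0.042.

0.042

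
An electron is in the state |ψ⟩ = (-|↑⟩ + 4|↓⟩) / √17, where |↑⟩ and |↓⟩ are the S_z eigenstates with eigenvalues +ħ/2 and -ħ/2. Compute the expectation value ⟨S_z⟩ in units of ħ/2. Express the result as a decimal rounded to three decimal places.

-0.882

⟨σ_z⟩ = |a|² - |b|² divided by |a|²+|b|², with a, b the |↑⟩, |↓⟩ amplitudes.
= (1 - 16)/17 = -15/17.
⟨S_z⟩ = (ħ/2)·⟨σ_z⟩.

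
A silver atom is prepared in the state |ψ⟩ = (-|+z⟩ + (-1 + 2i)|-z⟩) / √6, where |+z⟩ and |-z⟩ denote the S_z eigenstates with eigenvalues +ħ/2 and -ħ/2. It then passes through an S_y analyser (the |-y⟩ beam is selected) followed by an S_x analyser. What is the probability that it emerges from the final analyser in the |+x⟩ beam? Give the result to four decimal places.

First analyser (S_y): P(|-y⟩) = |⟨-y|ψ⟩|² = 10/12.
After stage 1 the state is |-y⟩; P(|+x⟩) = |⟨+x|-y⟩|² = 1/2.
Joint probability = 10/12 × 1/2 = 0.4167.

0.4167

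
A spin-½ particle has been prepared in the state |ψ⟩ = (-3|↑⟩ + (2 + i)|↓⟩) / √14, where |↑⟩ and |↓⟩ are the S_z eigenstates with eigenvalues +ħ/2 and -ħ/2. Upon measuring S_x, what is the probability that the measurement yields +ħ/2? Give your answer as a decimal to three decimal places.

|+x⟩ = (|↑⟩ + |↓⟩)/√2, so ⟨+x|ψ⟩ = (-1 + i) / (√2·√14).
P = |-1 + i|² / 28 = 2/28.

0.071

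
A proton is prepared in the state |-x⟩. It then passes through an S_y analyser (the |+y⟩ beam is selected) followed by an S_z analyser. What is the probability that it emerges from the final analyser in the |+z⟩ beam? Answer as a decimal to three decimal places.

First analyser (S_y): from |-x⟩, P(|+y⟩) = 1/2.
After stage 1 the state is |+y⟩; P(|+z⟩) = |⟨+z|+y⟩|² = 1/2.
Joint probability = 1/2 × 1/2 = 0.250.

0.250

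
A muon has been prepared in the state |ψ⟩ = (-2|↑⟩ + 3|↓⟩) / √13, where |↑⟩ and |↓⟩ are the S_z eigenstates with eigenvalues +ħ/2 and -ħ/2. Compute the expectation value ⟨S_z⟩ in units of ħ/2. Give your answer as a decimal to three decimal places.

⟨σ_z⟩ = |a|² - |b|² divided by |a|²+|b|², with a, b the |↑⟩, |↓⟩ amplitudes.
= (4 - 9)/13 = -5/13.
⟨S_z⟩ = (ħ/2)·⟨σ_z⟩.

-0.385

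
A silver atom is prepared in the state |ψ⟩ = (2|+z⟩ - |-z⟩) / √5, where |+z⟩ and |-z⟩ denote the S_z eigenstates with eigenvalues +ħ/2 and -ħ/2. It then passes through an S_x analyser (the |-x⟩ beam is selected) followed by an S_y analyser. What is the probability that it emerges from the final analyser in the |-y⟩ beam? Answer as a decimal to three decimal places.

0.450

First analyser (S_x): P(|-x⟩) = |⟨-x|ψ⟩|² = 9/10.
After stage 1 the state is |-x⟩; P(|-y⟩) = |⟨-y|-x⟩|² = 1/2.
Joint probability = 9/10 × 1/2 = 0.450.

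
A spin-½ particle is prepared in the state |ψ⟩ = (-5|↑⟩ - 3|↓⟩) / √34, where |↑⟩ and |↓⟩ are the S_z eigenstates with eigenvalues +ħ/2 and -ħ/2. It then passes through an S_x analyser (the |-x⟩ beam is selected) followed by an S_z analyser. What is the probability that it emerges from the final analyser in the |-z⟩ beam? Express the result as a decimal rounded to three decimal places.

0.029

First analyser (S_x): P(|-x⟩) = |⟨-x|ψ⟩|² = 4/68.
After stage 1 the state is |-x⟩; P(|-z⟩) = |⟨-z|-x⟩|² = 1/2.
Joint probability = 4/68 × 1/2 = 0.029.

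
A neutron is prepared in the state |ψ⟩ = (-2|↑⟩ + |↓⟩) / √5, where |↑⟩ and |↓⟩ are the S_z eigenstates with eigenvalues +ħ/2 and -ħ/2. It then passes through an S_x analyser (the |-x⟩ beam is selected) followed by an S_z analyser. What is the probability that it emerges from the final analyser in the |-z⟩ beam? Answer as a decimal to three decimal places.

First analyser (S_x): P(|-x⟩) = |⟨-x|ψ⟩|² = 9/10.
After stage 1 the state is |-x⟩; P(|-z⟩) = |⟨-z|-x⟩|² = 1/2.
Joint probability = 9/10 × 1/2 = 0.450.

0.450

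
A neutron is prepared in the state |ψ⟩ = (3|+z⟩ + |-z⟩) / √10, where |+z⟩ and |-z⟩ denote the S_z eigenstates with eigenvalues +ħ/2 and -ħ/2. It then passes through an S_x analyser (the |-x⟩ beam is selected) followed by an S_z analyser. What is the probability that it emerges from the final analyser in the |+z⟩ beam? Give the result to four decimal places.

First analyser (S_x): P(|-x⟩) = |⟨-x|ψ⟩|² = 4/20.
After stage 1 the state is |-x⟩; P(|+z⟩) = |⟨+z|-x⟩|² = 1/2.
Joint probability = 4/20 × 1/2 = 0.1000.

0.1000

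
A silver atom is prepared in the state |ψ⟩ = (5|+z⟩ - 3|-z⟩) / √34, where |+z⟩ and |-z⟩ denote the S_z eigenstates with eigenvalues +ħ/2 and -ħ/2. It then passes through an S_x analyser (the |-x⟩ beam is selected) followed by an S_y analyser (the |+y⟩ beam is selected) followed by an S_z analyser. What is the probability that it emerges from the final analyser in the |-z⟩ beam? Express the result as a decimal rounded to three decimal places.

0.235

First analyser (S_x): P(|-x⟩) = |⟨-x|ψ⟩|² = 64/68.
After stage 1 the state is |-x⟩; P(|+y⟩) = |⟨+y|-x⟩|² = 1/2.
After stage 2 the state is |+y⟩; P(|-z⟩) = |⟨-z|+y⟩|² = 1/2.
Joint probability = 64/68 × 1/2 × 1/2 = 0.235.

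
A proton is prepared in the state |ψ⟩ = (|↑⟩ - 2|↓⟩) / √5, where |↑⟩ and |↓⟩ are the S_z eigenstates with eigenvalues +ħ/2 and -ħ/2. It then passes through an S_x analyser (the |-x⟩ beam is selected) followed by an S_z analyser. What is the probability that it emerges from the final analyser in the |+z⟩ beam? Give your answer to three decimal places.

First analyser (S_x): P(|-x⟩) = |⟨-x|ψ⟩|² = 9/10.
After stage 1 the state is |-x⟩; P(|+z⟩) = |⟨+z|-x⟩|² = 1/2.
Joint probability = 9/10 × 1/2 = 0.450.

0.450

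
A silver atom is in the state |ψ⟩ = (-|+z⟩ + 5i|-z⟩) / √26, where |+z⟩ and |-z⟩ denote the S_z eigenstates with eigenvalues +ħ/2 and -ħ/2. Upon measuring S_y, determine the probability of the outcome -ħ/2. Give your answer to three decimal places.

0.692

|-y⟩ = (|+z⟩ - i|-z⟩)/√2, so ⟨-y|ψ⟩ = (-6) / (√2·√26).
P = |-6|² / 52 = 36/52.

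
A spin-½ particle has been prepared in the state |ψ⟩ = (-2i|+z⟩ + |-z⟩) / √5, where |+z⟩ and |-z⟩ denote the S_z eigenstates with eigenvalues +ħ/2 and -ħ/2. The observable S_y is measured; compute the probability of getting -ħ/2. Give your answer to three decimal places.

|-y⟩ = (|+z⟩ - i|-z⟩)/√2, so ⟨-y|ψ⟩ = (-i) / (√2·√5).
P = |-i|² / 10 = 1/10.

0.100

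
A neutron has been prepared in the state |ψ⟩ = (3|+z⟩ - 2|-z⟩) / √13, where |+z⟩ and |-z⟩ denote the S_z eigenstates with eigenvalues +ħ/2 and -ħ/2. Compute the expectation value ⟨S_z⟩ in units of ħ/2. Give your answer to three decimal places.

⟨σ_z⟩ = |a|² - |b|² divided by |a|²+|b|², with a, b the |+z⟩, |-z⟩ amplitudes.
= (9 - 4)/13 = 5/13.
⟨S_z⟩ = (ħ/2)·⟨σ_z⟩.

0.385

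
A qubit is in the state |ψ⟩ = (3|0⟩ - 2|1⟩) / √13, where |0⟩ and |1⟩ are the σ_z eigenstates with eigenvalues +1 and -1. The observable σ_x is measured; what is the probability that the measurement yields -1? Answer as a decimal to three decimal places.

|-x⟩ = (|0⟩ - |1⟩)/√2, so ⟨-x|ψ⟩ = (5) / (√2·√13).
P = |5|² / 26 = 25/26.

0.962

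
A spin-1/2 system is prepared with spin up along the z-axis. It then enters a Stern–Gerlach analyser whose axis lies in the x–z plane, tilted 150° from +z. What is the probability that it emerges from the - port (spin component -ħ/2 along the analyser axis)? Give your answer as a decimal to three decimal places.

0.933

For spin-½, the probability of finding spin-up along an axis at angle θ to the initial spin direction is cos²(θ/2); spin-down is sin²(θ/2).
θ = 150°, so P = sin²(75°) ≈ 0.933.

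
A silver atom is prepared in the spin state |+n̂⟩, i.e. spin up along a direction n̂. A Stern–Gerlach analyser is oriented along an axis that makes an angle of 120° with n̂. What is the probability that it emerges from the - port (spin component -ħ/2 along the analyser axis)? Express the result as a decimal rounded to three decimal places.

0.750

For spin-½, the probability of finding spin-up along an axis at angle θ to the initial spin direction is cos²(θ/2); spin-down is sin²(θ/2).
θ = 120°, so P = sin²(60°) ≈ 0.750.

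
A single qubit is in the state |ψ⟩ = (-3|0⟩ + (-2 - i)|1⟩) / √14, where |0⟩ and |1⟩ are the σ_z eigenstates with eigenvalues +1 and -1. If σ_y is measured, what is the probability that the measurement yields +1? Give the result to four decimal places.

|+y⟩ = (|0⟩ + i|1⟩)/√2, so ⟨+y|ψ⟩ = (-4 + 2i) / (√2·√14).
P = |-4 + 2i|² / 28 = 20/28.

0.7143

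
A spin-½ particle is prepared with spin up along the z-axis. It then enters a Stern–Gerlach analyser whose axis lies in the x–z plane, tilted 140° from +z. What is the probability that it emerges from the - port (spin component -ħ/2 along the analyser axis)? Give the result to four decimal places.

0.8830

For spin-½, the probability of finding spin-up along an axis at angle θ to the initial spin direction is cos²(θ/2); spin-down is sin²(θ/2).
θ = 140°, so P = sin²(70°) ≈ 0.8830.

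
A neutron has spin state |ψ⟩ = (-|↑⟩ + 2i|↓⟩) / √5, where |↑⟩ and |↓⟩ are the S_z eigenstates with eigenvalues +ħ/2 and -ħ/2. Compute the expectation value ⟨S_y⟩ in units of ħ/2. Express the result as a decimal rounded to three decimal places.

-0.800

⟨σ_y⟩ = 2 Im(a* b)/(|a|²+|b|²) with a = -1, b = 2i.
a* b = -2i, so ⟨σ_y⟩ = -4/5.
⟨S_y⟩ = (ħ/2)·⟨σ_y⟩.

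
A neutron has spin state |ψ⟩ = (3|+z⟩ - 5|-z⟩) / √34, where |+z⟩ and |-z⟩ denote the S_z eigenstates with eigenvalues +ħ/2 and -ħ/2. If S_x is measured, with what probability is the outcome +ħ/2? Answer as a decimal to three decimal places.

|+x⟩ = (|+z⟩ + |-z⟩)/√2, so ⟨+x|ψ⟩ = (-2) / (√2·√34).
P = |-2|² / 68 = 4/68.

0.059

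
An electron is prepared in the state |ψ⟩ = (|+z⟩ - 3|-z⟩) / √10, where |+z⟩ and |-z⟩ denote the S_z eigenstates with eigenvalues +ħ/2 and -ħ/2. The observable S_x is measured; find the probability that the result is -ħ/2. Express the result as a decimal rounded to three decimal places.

|-x⟩ = (|+z⟩ - |-z⟩)/√2, so ⟨-x|ψ⟩ = (4) / (√2·√10).
P = |4|² / 20 = 16/20.

0.800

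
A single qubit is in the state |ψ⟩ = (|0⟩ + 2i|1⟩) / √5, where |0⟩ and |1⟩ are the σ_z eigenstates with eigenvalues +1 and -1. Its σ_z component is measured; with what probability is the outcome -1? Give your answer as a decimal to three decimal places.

The -1 outcome corresponds to |1⟩. Its amplitude in |ψ⟩ is 2i/√5.
P = |2i|² / 5 = 4/5.

0.800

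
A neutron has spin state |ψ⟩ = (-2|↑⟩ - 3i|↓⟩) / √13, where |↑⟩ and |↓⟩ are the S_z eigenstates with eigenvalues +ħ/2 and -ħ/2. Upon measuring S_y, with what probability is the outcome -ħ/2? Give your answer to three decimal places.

|-y⟩ = (|↑⟩ - i|↓⟩)/√2, so ⟨-y|ψ⟩ = (1) / (√2·√13).
P = |1|² / 26 = 1/26.

0.038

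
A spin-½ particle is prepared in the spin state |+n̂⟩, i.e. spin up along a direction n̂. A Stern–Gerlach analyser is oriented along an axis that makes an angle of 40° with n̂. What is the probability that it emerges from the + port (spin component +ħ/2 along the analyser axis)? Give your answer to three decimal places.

For spin-½, the probability of finding spin-up along an axis at angle θ to the initial spin direction is cos²(θ/2); spin-down is sin²(θ/2).
θ = 40°, so P = cos²(20°) ≈ 0.883.

0.883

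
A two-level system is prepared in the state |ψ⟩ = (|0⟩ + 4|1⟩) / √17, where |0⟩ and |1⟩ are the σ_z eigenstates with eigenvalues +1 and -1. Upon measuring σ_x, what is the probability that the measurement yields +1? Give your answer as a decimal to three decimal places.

|+x⟩ = (|0⟩ + |1⟩)/√2, so ⟨+x|ψ⟩ = (5) / (√2·√17).
P = |5|² / 34 = 25/34.

0.735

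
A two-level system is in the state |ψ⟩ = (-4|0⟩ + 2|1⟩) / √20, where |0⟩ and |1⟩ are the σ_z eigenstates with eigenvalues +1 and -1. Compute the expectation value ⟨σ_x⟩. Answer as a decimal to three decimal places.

⟨σ_x⟩ = 2 Re(a* b)/(|a|²+|b|²) with a = -4, b = 2.
a* b = -8, so ⟨σ_x⟩ = -16/20.

-0.800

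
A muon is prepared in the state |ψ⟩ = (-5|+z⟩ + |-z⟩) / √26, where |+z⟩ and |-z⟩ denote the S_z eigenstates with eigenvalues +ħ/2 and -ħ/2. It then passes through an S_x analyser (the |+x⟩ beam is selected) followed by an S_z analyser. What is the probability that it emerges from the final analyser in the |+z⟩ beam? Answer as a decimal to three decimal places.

0.154

First analyser (S_x): P(|+x⟩) = |⟨+x|ψ⟩|² = 16/52.
After stage 1 the state is |+x⟩; P(|+z⟩) = |⟨+z|+x⟩|² = 1/2.
Joint probability = 16/52 × 1/2 = 0.154.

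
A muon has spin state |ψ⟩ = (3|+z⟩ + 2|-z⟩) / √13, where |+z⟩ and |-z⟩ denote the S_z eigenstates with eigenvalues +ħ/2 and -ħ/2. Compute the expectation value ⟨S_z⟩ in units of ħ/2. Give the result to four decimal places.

⟨σ_z⟩ = |a|² - |b|² divided by |a|²+|b|², with a, b the |+z⟩, |-z⟩ amplitudes.
= (9 - 4)/13 = 5/13.
⟨S_z⟩ = (ħ/2)·⟨σ_z⟩.

0.3846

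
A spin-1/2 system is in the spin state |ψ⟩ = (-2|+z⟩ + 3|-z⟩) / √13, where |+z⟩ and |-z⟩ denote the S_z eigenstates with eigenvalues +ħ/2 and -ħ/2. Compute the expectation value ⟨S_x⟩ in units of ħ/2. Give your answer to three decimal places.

-0.923

⟨σ_x⟩ = 2 Re(a* b)/(|a|²+|b|²) with a = -2, b = 3.
a* b = -6, so ⟨σ_x⟩ = -12/13.
⟨S_x⟩ = (ħ/2)·⟨σ_x⟩.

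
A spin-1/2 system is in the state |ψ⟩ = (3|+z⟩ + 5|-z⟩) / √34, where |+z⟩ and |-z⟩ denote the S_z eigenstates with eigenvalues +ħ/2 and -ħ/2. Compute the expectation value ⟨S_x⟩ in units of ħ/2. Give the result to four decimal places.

0.8824

⟨σ_x⟩ = 2 Re(a* b)/(|a|²+|b|²) with a = 3, b = 5.
a* b = 15, so ⟨σ_x⟩ = 30/34.
⟨S_x⟩ = (ħ/2)·⟨σ_x⟩.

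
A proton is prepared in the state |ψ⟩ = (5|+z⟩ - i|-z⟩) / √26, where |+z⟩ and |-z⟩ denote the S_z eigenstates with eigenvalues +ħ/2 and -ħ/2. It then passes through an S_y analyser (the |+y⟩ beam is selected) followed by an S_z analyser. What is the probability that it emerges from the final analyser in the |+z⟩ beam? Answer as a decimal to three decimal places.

0.154

First analyser (S_y): P(|+y⟩) = |⟨+y|ψ⟩|² = 16/52.
After stage 1 the state is |+y⟩; P(|+z⟩) = |⟨+z|+y⟩|² = 1/2.
Joint probability = 16/52 × 1/2 = 0.154.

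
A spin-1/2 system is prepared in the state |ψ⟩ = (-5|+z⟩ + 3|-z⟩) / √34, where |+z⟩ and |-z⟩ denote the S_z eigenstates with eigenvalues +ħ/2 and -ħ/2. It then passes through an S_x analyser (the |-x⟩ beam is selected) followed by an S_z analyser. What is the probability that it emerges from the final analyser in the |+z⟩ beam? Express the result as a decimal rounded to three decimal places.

First analyser (S_x): P(|-x⟩) = |⟨-x|ψ⟩|² = 64/68.
After stage 1 the state is |-x⟩; P(|+z⟩) = |⟨+z|-x⟩|² = 1/2.
Joint probability = 64/68 × 1/2 = 0.471.

0.471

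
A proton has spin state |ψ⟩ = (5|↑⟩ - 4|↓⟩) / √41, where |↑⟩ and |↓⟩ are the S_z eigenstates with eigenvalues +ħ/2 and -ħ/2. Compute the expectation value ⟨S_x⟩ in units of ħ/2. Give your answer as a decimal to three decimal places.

⟨σ_x⟩ = 2 Re(a* b)/(|a|²+|b|²) with a = 5, b = -4.
a* b = -20, so ⟨σ_x⟩ = -40/41.
⟨S_x⟩ = (ħ/2)·⟨σ_x⟩.

-0.976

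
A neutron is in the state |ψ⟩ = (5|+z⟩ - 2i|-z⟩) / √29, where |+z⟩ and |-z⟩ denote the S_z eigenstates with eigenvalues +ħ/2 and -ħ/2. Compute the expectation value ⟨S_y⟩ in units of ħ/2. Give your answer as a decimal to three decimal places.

-0.690

⟨σ_y⟩ = 2 Im(a* b)/(|a|²+|b|²) with a = 5, b = -2i.
a* b = -10i, so ⟨σ_y⟩ = -20/29.
⟨S_y⟩ = (ħ/2)·⟨σ_y⟩.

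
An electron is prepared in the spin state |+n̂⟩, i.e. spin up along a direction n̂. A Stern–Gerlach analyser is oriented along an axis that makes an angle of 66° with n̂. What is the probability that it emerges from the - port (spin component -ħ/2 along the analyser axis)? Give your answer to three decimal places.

0.297

For spin-½, the probability of finding spin-up along an axis at angle θ to the initial spin direction is cos²(θ/2); spin-down is sin²(θ/2).
θ = 66°, so P = sin²(33°) ≈ 0.297.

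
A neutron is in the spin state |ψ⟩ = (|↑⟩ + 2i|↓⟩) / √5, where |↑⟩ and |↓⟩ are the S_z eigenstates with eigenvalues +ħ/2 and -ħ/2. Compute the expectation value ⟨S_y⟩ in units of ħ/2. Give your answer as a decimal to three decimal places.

0.800

⟨σ_y⟩ = 2 Im(a* b)/(|a|²+|b|²) with a = 1, b = 2i.
a* b = 2i, so ⟨σ_y⟩ = 4/5.
⟨S_y⟩ = (ħ/2)·⟨σ_y⟩.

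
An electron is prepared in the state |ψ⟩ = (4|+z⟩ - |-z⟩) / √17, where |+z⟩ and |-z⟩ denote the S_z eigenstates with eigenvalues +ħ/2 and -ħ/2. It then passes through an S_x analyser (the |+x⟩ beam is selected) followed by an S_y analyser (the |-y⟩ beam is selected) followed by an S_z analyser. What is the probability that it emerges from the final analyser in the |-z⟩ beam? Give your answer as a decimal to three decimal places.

0.066

First analyser (S_x): P(|+x⟩) = |⟨+x|ψ⟩|² = 9/34.
After stage 1 the state is |+x⟩; P(|-y⟩) = |⟨-y|+x⟩|² = 1/2.
After stage 2 the state is |-y⟩; P(|-z⟩) = |⟨-z|-y⟩|² = 1/2.
Joint probability = 9/34 × 1/2 × 1/2 = 0.066.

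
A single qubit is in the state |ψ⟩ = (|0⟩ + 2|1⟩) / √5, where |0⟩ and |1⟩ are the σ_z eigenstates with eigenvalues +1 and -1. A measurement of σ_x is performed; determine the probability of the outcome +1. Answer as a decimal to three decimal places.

0.900

|+x⟩ = (|0⟩ + |1⟩)/√2, so ⟨+x|ψ⟩ = (3) / (√2·√5).
P = |3|² / 10 = 9/10.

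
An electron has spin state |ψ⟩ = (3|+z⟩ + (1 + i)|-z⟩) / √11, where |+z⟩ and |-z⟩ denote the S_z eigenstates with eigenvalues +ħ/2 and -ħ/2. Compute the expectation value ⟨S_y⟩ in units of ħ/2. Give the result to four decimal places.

0.5455

⟨σ_y⟩ = 2 Im(a* b)/(|a|²+|b|²) with a = 3, b = (1 + i).
a* b = (3 + 3i), so ⟨σ_y⟩ = 6/11.
⟨S_y⟩ = (ħ/2)·⟨σ_y⟩.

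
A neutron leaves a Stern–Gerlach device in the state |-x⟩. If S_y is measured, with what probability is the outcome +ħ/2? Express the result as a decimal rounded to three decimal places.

0.500

In the S_z basis, |-x⟩ = (|+z⟩ - |-z⟩)/√2 and |+y⟩ = (|+z⟩ + i|-z⟩)/√2.
|⟨+y|-x⟩|² = 1/2.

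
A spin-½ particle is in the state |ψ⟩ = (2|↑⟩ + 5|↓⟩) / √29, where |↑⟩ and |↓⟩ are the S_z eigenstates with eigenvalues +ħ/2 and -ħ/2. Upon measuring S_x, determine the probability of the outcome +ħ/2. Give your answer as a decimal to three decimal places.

0.845

|+x⟩ = (|↑⟩ + |↓⟩)/√2, so ⟨+x|ψ⟩ = (7) / (√2·√29).
P = |7|² / 58 = 49/58.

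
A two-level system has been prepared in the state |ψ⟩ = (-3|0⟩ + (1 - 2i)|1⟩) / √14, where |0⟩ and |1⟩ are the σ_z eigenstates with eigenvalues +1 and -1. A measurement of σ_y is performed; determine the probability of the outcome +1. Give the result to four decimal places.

|+y⟩ = (|0⟩ + i|1⟩)/√2, so ⟨+y|ψ⟩ = (-5 - i) / (√2·√14).
P = |-5 - i|² / 28 = 26/28.

0.9286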